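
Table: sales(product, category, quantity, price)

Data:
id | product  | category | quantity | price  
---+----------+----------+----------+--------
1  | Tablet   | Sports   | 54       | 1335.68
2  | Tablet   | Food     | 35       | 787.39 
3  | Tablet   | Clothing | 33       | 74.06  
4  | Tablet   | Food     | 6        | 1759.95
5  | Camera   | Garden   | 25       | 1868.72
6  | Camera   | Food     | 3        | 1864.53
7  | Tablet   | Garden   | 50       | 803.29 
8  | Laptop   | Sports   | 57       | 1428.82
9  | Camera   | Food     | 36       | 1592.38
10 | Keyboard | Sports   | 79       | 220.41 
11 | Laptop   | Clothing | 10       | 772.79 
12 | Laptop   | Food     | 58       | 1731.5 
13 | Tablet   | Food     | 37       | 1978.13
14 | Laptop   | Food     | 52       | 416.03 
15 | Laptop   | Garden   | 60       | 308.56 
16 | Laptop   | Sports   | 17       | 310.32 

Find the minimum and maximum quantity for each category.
SELECT category, MIN(quantity), MAX(quantity)
FROM sales
GROUP BY category

Result:
  Clothing: min=10, max=33
  Food: min=3, max=58
  Garden: min=25, max=60
  Sports: min=17, max=79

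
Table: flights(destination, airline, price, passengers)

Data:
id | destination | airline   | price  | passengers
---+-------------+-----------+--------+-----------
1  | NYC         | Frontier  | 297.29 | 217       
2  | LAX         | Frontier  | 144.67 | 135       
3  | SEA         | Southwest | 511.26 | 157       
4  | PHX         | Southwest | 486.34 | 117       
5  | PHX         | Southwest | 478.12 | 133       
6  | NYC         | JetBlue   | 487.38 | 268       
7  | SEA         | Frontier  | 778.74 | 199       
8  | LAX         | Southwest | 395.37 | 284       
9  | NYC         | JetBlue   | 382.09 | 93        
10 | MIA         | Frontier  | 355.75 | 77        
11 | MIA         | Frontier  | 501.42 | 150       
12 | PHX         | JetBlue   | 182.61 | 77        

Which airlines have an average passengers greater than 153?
SELECT airline, AVG(passengers)
FROM flights
GROUP BY airline
HAVING AVG(passengers) > 153

Result:
  Frontier: avg=155.60
  Southwest: avg=172.75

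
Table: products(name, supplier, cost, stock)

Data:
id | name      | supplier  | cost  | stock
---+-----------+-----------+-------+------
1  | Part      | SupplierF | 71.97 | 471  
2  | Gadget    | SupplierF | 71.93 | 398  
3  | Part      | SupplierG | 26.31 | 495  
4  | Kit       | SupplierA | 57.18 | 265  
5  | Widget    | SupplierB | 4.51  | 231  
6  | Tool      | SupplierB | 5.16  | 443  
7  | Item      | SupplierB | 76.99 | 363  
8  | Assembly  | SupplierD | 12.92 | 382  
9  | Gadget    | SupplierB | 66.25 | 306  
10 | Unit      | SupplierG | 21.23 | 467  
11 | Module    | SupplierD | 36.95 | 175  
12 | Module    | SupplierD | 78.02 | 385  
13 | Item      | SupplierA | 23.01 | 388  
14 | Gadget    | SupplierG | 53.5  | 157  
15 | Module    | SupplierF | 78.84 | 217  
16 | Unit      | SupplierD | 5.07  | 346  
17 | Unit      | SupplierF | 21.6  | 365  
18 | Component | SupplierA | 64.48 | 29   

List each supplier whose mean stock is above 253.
SELECT supplier, AVG(stock)
FROM products
GROUP BY supplier
HAVING AVG(stock) > 253

Result:
  SupplierB: avg=335.75
  SupplierD: avg=322.00
  SupplierF: avg=362.75
  SupplierG: avg=373.00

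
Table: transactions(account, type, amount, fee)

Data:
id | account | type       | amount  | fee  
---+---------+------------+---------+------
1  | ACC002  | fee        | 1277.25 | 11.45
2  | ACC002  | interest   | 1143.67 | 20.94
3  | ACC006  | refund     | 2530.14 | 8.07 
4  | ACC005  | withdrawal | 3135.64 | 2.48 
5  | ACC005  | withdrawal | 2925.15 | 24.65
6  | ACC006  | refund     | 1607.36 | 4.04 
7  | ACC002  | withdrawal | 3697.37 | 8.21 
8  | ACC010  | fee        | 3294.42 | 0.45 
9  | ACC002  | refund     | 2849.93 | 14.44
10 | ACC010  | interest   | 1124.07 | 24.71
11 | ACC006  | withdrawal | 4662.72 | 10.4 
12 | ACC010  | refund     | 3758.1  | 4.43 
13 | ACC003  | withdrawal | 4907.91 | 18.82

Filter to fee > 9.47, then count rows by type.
SELECT type, COUNT(*)
FROM transactions
WHERE fee > 9.47
GROUP BY type

Note: WHERE filters rows before grouping.

Result:
  fee: 1
  interest: 2
  refund: 1
  withdrawal: 3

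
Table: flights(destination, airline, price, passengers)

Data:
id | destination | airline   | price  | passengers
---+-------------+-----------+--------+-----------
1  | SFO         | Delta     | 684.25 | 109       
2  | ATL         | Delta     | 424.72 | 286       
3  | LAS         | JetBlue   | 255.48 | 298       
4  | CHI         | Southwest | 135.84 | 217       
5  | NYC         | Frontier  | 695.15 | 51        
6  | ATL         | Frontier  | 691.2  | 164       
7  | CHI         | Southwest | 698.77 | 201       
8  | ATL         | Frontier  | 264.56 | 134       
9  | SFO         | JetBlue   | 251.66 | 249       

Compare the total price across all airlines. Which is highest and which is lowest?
SELECT airline, SUM(price)
FROM flights
GROUP BY airline
ORDER BY SUM(price)

All groups:
  JetBlue: 507.14
  Southwest: 834.61
  Delta: 1108.97
  Frontier: 1650.91

Highest: Frontier (1650.91)
Lowest: JetBlue (507.14)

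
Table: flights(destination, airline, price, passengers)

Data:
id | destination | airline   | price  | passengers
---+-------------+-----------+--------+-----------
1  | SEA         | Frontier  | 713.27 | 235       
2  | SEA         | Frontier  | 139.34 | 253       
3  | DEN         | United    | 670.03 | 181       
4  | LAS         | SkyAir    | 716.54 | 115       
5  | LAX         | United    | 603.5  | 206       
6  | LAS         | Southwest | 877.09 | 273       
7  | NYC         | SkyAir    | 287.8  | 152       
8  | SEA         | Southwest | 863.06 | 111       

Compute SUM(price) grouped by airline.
SELECT airline, SUM(price) as result
FROM flights
GROUP BY airline

Result:
  Frontier: 852.61
  SkyAir: 1004.34
  Southwest: 1740.15
  United: 1273.53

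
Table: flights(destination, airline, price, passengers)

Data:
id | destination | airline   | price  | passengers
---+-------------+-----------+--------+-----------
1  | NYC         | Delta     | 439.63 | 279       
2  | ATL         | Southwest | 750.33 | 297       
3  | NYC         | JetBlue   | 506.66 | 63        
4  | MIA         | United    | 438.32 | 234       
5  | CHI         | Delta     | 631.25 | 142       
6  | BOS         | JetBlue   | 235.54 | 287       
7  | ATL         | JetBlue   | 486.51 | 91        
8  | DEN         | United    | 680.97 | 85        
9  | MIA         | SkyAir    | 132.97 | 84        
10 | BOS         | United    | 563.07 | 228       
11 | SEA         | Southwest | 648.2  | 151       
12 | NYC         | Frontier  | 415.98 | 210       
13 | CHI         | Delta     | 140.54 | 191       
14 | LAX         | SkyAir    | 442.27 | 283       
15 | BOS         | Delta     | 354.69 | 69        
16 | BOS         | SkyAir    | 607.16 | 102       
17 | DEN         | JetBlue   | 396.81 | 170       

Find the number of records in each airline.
SELECT airline, COUNT(*) as count
FROM flights
GROUP BY airline

Result:
  Delta: 4
  Frontier: 1
  JetBlue: 4
  SkyAir: 3
  Southwest: 2
  United: 3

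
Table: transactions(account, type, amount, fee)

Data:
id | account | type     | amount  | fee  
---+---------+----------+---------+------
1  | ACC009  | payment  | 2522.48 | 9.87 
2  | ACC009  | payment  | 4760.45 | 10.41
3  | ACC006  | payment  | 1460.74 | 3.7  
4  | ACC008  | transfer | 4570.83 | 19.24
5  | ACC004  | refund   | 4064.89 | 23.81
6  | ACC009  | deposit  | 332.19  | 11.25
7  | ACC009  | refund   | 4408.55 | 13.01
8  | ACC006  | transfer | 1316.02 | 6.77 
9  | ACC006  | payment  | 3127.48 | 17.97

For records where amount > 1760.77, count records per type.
SELECT type, COUNT(*)
FROM transactions
WHERE amount > 1760.77
GROUP BY type

Note: WHERE filters rows before grouping.

Result:
  payment: 3
  refund: 2
  transfer: 1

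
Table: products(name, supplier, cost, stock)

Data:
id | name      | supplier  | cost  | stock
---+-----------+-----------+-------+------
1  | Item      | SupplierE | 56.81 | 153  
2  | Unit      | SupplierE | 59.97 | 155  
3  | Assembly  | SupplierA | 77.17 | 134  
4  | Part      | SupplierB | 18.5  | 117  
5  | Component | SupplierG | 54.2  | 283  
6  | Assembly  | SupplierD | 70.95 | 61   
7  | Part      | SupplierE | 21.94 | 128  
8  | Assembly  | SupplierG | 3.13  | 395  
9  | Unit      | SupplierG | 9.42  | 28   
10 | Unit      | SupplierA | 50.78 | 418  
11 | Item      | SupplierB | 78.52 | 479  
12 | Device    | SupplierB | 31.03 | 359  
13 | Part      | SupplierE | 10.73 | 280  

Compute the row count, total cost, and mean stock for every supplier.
SELECT supplier,
       COUNT(*) as cnt,
       SUM(cost) as total_cost,
       AVG(stock) as avg_stock
FROM products
GROUP BY supplier

Result:
  SupplierA: 2 records, 127.95 total cost, 276.00 avg stock
  SupplierB: 3 records, 128.05 total cost, 318.33 avg stock
  SupplierD: 1 records, 70.95 total cost, 61.00 avg stock
  SupplierE: 4 records, 149.45 total cost, 179.00 avg stock
  SupplierG: 3 records, 66.75 total cost, 235.33 avg stock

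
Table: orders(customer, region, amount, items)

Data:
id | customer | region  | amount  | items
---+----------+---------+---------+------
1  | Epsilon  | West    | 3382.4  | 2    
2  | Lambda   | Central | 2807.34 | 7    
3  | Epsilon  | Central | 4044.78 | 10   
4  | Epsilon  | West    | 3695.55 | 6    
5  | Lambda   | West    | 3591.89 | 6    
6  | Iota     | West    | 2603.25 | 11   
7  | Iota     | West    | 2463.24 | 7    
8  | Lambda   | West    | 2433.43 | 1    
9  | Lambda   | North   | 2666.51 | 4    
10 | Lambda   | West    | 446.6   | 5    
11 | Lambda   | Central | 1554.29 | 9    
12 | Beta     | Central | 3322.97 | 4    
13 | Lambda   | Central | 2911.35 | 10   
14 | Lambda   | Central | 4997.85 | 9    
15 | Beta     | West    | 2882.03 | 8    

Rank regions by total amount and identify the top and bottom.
SELECT region, SUM(amount)
FROM orders
GROUP BY region
ORDER BY SUM(amount)

All groups:
  North: 2666.51
  Central: 19638.58
  West: 21498.39

Highest: West (21498.39)
Lowest: North (2666.51)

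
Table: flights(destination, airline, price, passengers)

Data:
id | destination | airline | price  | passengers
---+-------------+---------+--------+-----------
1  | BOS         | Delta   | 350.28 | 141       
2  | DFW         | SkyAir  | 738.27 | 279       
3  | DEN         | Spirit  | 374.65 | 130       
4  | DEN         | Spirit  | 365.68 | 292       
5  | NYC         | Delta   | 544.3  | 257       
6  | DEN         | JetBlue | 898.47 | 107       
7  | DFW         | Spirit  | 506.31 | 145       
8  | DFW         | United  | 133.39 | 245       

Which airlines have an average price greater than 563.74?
SELECT airline, AVG(price)
FROM flights
GROUP BY airline
HAVING AVG(price) > 563.74

Result:
  JetBlue: avg=898.47
  SkyAir: avg=738.27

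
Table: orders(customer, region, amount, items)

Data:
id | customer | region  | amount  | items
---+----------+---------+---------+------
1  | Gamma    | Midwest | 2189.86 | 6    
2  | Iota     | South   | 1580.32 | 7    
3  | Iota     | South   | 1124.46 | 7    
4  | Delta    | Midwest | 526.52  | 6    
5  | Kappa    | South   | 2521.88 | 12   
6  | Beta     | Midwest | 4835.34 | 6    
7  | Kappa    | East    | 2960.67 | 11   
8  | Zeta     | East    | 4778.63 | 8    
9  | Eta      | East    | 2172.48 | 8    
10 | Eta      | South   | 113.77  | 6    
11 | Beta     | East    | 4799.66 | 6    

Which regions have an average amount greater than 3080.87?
SELECT region, AVG(amount)
FROM orders
GROUP BY region
HAVING AVG(amount) > 3080.87

Result:
  East: avg=3677.86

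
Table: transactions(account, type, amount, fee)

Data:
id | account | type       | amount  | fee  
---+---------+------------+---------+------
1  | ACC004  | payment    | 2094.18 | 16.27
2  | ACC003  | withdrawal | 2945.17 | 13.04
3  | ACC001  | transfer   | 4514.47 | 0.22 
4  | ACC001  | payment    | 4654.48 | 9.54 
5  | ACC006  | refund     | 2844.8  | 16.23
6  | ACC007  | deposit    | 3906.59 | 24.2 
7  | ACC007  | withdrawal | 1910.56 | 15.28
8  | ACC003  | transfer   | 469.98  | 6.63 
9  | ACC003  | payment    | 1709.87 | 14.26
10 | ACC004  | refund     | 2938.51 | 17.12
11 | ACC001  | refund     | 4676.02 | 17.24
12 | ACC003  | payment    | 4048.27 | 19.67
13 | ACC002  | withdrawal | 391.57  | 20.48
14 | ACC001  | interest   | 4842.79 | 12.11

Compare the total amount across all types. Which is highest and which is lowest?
SELECT type, SUM(amount)
FROM transactions
GROUP BY type
ORDER BY SUM(amount)

All groups:
  deposit: 3906.59
  interest: 4842.79
  transfer: 4984.45
  withdrawal: 5247.30
  refund: 10459.33
  payment: 12506.80

Highest: payment (12506.80)
Lowest: deposit (3906.59)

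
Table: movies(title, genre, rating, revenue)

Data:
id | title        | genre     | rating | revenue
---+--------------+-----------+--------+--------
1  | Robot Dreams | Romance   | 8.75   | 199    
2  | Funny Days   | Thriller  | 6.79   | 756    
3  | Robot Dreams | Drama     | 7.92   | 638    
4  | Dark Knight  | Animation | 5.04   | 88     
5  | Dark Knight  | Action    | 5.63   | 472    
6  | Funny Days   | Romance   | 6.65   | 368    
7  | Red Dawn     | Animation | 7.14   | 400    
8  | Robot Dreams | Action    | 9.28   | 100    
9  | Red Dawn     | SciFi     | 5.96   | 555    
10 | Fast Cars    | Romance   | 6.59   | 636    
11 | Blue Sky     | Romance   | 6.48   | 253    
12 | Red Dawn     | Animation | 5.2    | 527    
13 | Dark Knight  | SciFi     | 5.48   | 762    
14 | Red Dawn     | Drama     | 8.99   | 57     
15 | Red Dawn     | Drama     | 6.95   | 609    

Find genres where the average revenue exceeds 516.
SELECT genre, AVG(revenue)
FROM movies
GROUP BY genre
HAVING AVG(revenue) > 516

Result:
  SciFi: avg=658.50
  Thriller: avg=756.00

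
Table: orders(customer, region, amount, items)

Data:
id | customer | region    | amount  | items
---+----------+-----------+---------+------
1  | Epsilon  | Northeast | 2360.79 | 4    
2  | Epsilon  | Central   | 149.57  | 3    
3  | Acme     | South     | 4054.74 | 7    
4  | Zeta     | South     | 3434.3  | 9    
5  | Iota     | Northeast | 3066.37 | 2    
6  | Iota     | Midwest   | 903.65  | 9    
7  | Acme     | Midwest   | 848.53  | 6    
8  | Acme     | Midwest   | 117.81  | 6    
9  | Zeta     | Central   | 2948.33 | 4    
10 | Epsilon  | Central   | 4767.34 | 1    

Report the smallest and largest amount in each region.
SELECT region, MIN(amount), MAX(amount)
FROM orders
GROUP BY region

Result:
  Central: min=149.57, max=4767.34
  Midwest: min=117.81, max=903.65
  Northeast: min=2360.79, max=3066.37
  South: min=3434.30, max=4054.74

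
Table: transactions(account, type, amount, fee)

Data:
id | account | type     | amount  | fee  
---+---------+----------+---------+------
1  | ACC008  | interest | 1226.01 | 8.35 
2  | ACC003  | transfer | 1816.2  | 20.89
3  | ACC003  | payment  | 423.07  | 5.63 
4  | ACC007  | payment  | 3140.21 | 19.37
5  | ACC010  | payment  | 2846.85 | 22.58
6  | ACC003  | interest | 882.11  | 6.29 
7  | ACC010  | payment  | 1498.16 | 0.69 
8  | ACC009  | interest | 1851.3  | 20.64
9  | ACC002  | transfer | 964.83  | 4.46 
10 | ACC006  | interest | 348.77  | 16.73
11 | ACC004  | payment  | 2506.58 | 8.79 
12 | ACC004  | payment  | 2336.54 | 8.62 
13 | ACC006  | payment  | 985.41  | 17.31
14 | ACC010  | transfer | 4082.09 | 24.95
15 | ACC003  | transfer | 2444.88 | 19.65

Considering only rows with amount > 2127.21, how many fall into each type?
SELECT type, COUNT(*)
FROM transactions
WHERE amount > 2127.21
GROUP BY type

Note: WHERE filters rows before grouping.

Result:
  payment: 4
  transfer: 2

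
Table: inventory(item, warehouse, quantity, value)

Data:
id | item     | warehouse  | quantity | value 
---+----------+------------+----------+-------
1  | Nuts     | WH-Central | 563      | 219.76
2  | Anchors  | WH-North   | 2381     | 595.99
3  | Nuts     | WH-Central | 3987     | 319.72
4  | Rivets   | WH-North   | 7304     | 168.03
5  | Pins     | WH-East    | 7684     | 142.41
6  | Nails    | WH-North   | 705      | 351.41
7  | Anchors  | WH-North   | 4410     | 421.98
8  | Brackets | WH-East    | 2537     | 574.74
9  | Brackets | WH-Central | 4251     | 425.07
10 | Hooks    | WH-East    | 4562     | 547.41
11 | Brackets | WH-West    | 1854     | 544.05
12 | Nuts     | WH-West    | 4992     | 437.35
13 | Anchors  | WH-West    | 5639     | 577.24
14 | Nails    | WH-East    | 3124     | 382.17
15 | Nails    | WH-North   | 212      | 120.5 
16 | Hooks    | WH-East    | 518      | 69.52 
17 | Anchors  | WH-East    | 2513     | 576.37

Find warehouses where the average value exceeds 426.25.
SELECT warehouse, AVG(value)
FROM inventory
GROUP BY warehouse
HAVING AVG(value) > 426.25

Result:
  WH-West: avg=519.55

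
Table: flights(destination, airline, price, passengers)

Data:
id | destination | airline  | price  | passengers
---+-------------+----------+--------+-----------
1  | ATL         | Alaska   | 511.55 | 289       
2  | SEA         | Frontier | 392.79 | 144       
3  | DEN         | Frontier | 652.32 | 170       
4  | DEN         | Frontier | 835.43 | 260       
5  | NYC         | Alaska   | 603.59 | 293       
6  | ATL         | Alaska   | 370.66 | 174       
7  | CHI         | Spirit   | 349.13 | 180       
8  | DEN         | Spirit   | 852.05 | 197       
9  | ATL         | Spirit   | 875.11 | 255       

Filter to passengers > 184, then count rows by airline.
SELECT airline, COUNT(*)
FROM flights
WHERE passengers > 184
GROUP BY airline

Note: WHERE filters rows before grouping.

Result:
  Alaska: 2
  Frontier: 1
  Spirit: 2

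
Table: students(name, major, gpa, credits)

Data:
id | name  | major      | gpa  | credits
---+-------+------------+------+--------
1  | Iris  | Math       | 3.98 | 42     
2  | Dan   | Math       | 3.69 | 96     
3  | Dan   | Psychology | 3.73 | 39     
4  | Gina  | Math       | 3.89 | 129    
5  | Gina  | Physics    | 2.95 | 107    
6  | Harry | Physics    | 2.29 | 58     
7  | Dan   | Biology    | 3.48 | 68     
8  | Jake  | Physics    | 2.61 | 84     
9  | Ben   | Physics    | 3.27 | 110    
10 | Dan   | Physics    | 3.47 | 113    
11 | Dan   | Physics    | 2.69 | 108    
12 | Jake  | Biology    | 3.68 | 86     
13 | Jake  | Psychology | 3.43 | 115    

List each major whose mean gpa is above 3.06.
SELECT major, AVG(gpa)
FROM students
GROUP BY major
HAVING AVG(gpa) > 3.06

Result:
  Biology: avg=3.58
  Math: avg=3.85
  Psychology: avg=3.58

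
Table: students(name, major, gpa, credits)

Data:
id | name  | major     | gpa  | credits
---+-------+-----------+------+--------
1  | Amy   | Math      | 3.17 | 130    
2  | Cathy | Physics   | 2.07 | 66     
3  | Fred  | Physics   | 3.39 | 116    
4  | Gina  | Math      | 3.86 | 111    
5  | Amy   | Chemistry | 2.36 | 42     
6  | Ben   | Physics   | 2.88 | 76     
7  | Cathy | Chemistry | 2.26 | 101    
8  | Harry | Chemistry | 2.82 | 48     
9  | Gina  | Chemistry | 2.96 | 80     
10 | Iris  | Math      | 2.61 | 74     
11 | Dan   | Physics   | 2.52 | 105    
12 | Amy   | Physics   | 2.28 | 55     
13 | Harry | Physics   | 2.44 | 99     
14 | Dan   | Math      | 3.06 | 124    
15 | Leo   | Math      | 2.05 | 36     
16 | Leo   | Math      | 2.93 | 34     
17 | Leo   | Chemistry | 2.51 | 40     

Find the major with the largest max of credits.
SELECT major, MAX(credits) as val
FROM students
GROUP BY major
ORDER BY val DESC
LIMIT 1

Result: Math with max(credits) = 130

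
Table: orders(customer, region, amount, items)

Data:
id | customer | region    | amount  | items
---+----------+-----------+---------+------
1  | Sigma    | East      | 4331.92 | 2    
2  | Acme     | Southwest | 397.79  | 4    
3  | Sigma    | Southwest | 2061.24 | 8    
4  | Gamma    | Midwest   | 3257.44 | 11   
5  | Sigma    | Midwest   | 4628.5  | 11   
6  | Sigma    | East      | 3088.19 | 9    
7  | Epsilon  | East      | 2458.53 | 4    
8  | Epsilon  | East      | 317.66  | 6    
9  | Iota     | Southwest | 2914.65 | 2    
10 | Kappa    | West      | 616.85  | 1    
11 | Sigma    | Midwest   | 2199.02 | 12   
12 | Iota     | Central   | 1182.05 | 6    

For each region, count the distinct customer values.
SELECT region, COUNT(DISTINCT customer)
FROM orders
GROUP BY region

Result:
  Central: 1 distinct
  East: 2 distinct
  Midwest: 2 distinct
  Southwest: 3 distinct
  West: 1 distinct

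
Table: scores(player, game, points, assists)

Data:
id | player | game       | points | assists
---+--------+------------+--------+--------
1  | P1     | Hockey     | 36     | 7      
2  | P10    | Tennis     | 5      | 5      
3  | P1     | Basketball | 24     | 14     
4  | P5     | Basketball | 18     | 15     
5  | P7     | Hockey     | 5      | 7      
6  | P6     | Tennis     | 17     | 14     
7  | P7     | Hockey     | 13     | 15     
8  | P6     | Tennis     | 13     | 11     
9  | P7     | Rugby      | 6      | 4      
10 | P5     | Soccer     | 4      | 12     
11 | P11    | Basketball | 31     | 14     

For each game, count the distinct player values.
SELECT game, COUNT(DISTINCT player)
FROM scores
GROUP BY game

Result:
  Basketball: 3 distinct
  Hockey: 2 distinct
  Rugby: 1 distinct
  Soccer: 1 distinct
  Tennis: 2 distinct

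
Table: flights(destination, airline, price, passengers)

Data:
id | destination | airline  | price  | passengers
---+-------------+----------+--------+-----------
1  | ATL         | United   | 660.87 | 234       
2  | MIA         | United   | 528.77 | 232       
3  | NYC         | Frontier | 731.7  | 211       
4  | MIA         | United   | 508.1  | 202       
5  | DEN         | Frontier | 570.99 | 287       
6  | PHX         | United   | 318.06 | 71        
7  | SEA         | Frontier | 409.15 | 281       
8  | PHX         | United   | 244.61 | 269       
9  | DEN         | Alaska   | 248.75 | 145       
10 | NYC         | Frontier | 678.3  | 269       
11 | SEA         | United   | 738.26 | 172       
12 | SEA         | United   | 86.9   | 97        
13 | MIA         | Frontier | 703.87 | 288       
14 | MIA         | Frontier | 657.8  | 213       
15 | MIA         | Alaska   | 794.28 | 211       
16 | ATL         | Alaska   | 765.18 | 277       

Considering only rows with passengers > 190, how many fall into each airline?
SELECT airline, COUNT(*)
FROM flights
WHERE passengers > 190
GROUP BY airline

Note: WHERE filters rows before grouping.

Result:
  Alaska: 2
  Frontier: 6
  United: 4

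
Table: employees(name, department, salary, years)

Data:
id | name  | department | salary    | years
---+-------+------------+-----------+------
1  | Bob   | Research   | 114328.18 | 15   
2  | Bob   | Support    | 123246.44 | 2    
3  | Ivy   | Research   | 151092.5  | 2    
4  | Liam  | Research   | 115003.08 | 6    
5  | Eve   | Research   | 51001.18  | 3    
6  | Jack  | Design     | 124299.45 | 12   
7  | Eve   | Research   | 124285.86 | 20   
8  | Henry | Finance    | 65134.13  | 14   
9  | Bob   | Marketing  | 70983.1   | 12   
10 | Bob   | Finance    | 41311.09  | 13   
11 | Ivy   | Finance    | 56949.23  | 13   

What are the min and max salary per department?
SELECT department, MIN(salary), MAX(salary)
FROM employees
GROUP BY department

Result:
  Design: min=124299.45, max=124299.45
  Finance: min=41311.09, max=65134.13
  Marketing: min=70983.10, max=70983.10
  Research: min=51001.18, max=151092.50
  Support: min=123246.44, max=123246.44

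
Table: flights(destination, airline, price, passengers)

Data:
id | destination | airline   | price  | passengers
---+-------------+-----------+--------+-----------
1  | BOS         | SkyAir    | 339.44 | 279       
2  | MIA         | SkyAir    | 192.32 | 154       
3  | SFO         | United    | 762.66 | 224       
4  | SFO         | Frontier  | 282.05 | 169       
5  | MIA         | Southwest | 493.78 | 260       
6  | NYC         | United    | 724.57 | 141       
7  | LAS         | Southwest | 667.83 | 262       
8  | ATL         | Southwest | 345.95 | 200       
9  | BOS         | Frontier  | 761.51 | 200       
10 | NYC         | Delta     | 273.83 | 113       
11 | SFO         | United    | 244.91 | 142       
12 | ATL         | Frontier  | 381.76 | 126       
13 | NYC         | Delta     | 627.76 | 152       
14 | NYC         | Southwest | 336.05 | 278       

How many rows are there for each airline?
SELECT airline, COUNT(*) as count
FROM flights
GROUP BY airline

Result:
  Delta: 2
  Frontier: 3
  SkyAir: 2
  Southwest: 4
  United: 3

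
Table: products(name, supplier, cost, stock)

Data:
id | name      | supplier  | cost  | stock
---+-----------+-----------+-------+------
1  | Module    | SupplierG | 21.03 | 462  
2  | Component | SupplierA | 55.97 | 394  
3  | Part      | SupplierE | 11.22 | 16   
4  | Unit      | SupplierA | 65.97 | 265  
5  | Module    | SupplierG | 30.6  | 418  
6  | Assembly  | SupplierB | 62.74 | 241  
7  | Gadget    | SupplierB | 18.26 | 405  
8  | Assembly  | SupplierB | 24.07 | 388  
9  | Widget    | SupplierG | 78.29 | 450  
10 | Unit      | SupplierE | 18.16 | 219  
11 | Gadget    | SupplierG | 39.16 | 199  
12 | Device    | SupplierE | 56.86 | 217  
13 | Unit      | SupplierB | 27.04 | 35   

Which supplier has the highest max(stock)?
SELECT supplier, MAX(stock) as val
FROM products
GROUP BY supplier
ORDER BY val DESC
LIMIT 1

Result: SupplierG with max(stock) = 462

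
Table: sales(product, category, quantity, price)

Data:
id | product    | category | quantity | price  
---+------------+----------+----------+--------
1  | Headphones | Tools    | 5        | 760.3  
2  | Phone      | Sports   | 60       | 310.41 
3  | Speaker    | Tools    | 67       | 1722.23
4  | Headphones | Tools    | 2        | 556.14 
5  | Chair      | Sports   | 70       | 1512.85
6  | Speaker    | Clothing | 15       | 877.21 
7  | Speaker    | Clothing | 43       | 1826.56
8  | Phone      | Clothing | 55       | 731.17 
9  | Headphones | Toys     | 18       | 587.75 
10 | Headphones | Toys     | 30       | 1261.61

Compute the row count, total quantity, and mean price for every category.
SELECT category,
       COUNT(*) as cnt,
       SUM(quantity) as total_quantity,
       AVG(price) as avg_price
FROM sales
GROUP BY category

Result:
  Clothing: 3 records, 113 total quantity, 1144.98 avg price
  Sports: 2 records, 130 total quantity, 911.63 avg price
  Tools: 3 records, 74 total quantity, 1012.89 avg price
  Toys: 2 records, 48 total quantity, 924.68 avg price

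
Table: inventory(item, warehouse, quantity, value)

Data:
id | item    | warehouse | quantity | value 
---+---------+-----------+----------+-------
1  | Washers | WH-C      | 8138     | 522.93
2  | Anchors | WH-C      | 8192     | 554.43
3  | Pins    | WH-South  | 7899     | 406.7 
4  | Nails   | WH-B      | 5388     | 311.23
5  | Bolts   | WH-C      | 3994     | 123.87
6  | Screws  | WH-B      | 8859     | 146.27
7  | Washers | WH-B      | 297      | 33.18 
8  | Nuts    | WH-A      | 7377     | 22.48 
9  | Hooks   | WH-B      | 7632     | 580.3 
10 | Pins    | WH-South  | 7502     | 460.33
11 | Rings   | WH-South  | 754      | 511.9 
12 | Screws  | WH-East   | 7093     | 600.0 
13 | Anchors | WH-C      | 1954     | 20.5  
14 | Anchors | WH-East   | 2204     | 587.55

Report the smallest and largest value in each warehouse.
SELECT warehouse, MIN(value), MAX(value)
FROM inventory
GROUP BY warehouse

Result:
  WH-A: min=22.48, max=22.48
  WH-B: min=33.18, max=580.30
  WH-C: min=20.50, max=554.43
  WH-East: min=587.55, max=600.00
  WH-South: min=406.70, max=511.90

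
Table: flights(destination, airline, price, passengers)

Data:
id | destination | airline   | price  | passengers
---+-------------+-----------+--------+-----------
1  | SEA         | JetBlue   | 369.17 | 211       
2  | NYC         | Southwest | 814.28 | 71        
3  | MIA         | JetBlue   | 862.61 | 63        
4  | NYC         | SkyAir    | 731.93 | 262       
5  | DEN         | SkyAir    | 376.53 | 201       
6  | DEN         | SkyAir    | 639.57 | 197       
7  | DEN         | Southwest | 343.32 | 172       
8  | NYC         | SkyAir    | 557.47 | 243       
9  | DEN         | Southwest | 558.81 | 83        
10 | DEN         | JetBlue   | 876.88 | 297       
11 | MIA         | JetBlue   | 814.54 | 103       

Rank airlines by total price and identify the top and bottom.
SELECT airline, SUM(price)
FROM flights
GROUP BY airline
ORDER BY SUM(price)

All groups:
  Southwest: 1716.41
  SkyAir: 2305.50
  JetBlue: 2923.20

Highest: JetBlue (2923.20)
Lowest: Southwest (1716.41)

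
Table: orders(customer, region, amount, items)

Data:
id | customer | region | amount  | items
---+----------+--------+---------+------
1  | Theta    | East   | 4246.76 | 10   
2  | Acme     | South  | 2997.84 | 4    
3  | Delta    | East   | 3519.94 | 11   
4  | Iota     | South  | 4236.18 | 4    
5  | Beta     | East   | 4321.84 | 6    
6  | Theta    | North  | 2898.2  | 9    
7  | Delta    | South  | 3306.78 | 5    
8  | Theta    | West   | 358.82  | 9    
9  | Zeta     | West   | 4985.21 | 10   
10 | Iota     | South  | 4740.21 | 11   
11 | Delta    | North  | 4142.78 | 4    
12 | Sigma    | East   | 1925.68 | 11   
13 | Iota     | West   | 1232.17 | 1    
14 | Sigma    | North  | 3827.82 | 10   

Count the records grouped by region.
SELECT region, COUNT(*) as count
FROM orders
GROUP BY region

Result:
  East: 4
  North: 3
  South: 4
  West: 3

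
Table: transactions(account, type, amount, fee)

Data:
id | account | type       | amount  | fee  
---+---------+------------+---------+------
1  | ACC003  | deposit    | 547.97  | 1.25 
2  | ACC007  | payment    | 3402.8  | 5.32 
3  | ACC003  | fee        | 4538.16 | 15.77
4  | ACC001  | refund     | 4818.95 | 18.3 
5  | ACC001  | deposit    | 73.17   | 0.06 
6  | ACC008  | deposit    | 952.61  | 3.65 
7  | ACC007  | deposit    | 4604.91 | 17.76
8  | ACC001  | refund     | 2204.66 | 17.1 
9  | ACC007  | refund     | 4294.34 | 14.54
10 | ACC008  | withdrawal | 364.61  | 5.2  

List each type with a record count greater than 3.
SELECT type, COUNT(*) as cnt
FROM transactions
GROUP BY type
HAVING COUNT(*) > 3

Result:
  deposit: 4

Note: HAVING filters groups after aggregation, WHERE filters rows before.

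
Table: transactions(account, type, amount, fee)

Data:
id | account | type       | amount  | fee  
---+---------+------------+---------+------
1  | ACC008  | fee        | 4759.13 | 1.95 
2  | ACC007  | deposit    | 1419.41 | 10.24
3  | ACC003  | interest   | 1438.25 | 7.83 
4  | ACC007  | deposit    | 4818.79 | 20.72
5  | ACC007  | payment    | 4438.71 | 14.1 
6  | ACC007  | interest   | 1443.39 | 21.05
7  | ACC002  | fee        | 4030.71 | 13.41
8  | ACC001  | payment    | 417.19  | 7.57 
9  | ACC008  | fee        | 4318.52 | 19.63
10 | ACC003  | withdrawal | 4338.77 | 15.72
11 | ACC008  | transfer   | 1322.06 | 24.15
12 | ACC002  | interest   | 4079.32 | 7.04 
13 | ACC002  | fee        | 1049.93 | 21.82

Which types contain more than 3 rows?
SELECT type, COUNT(*) as cnt
FROM transactions
GROUP BY type
HAVING COUNT(*) > 3

Result:
  fee: 4

Note: HAVING filters groups after aggregation, WHERE filters rows before.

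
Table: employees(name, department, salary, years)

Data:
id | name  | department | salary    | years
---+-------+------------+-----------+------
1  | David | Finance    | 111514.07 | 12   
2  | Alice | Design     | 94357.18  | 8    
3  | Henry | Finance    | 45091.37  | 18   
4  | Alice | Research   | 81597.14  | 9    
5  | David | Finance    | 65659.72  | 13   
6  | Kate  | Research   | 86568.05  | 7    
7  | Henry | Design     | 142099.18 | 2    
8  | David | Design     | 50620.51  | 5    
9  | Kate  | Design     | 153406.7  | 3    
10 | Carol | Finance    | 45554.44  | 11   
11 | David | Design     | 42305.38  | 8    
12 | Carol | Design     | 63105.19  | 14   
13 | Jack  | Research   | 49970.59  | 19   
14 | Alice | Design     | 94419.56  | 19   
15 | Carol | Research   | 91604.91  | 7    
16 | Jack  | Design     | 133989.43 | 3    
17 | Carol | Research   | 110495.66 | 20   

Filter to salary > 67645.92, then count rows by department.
SELECT department, COUNT(*)
FROM employees
WHERE salary > 67645.92
GROUP BY department

Note: WHERE filters rows before grouping.

Result:
  Design: 5
  Finance: 1
  Research: 4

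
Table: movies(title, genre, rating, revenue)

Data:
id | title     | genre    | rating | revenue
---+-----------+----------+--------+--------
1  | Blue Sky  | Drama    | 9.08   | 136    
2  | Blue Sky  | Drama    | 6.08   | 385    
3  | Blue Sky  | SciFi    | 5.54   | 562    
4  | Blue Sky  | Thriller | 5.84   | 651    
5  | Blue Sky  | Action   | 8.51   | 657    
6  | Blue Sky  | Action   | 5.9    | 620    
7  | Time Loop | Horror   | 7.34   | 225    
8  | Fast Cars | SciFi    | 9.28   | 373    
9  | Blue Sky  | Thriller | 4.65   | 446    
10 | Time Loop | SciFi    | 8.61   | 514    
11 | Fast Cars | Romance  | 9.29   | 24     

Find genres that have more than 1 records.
SELECT genre, COUNT(*) as cnt
FROM movies
GROUP BY genre
HAVING COUNT(*) > 1

Result:
  Action: 2
  Drama: 2
  SciFi: 3
  Thriller: 2

Note: HAVING filters groups after aggregation, WHERE filters rows before.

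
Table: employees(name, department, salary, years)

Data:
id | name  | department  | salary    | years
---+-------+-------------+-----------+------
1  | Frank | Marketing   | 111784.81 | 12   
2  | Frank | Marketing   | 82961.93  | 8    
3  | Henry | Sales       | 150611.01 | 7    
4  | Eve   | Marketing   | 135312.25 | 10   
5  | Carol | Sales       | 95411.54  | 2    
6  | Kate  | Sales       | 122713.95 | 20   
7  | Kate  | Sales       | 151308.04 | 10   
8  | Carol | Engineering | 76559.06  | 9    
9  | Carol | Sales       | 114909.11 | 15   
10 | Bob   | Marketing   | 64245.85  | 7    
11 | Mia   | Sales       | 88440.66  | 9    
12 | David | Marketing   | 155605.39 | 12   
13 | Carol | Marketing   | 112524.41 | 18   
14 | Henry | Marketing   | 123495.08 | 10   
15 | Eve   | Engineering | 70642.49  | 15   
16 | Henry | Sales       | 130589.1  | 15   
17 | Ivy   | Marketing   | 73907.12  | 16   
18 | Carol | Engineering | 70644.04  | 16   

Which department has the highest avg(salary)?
SELECT department, AVG(salary) as val
FROM employees
GROUP BY department
ORDER BY val DESC
LIMIT 1

Result: Sales with avg(salary) = 121997.63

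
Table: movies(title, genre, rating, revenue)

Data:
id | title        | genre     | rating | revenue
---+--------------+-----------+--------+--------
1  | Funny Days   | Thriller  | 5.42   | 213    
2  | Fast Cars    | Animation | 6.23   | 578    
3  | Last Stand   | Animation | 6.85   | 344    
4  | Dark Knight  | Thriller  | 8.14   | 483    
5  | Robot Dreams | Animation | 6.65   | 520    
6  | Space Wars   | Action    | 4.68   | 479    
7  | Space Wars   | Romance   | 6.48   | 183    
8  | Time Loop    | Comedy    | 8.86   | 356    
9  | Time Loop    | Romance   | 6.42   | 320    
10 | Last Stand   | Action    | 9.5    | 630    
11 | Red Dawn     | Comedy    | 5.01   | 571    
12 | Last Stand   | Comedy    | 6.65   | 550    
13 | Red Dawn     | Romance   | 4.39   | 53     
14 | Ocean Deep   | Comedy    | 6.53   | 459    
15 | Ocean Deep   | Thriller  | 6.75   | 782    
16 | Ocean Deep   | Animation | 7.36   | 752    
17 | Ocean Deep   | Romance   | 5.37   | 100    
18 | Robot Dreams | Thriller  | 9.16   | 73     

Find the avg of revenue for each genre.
SELECT genre, AVG(revenue) as result
FROM movies
GROUP BY genre

Result:
  Action: 554.50
  Animation: 548.50
  Comedy: 484.00
  Romance: 164.00
  Thriller: 387.75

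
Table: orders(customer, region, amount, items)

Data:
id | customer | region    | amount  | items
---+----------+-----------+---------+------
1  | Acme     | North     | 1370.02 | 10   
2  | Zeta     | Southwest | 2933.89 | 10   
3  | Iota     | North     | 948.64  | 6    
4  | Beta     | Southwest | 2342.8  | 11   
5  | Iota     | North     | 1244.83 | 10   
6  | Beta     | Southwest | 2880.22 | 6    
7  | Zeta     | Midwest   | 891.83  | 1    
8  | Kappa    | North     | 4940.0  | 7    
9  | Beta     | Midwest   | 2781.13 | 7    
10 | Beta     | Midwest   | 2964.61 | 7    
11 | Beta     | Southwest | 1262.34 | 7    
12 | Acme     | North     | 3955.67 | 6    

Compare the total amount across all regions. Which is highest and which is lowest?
SELECT region, SUM(amount)
FROM orders
GROUP BY region
ORDER BY SUM(amount)

All groups:
  Midwest: 6637.57
  Southwest: 9419.25
  North: 12459.16

Highest: North (12459.16)
Lowest: Midwest (6637.57)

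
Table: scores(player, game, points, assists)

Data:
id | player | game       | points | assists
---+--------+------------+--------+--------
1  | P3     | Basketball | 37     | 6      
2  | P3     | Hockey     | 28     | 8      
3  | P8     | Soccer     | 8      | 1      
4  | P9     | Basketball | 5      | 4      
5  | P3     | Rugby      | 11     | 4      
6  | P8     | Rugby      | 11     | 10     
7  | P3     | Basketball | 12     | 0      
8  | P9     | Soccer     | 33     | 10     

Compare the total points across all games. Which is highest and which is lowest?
SELECT game, SUM(points)
FROM scores
GROUP BY game
ORDER BY SUM(points)

All groups:
  Rugby: 22
  Hockey: 28
  Soccer: 41
  Basketball: 54

Highest: Basketball (54)
Lowest: Rugby (22)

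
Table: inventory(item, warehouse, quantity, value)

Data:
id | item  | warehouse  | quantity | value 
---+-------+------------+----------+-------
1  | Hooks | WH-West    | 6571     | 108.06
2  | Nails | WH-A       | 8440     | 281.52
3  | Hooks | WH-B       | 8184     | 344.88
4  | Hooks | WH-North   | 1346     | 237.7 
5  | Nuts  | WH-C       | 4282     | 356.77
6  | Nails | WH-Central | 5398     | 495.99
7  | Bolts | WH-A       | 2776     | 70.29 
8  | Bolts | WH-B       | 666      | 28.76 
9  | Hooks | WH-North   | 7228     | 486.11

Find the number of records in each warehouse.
SELECT warehouse, COUNT(*) as count
FROM inventory
GROUP BY warehouse

Result:
  WH-A: 2
  WH-B: 2
  WH-C: 1
  WH-Central: 1
  WH-North: 2
  WH-West: 1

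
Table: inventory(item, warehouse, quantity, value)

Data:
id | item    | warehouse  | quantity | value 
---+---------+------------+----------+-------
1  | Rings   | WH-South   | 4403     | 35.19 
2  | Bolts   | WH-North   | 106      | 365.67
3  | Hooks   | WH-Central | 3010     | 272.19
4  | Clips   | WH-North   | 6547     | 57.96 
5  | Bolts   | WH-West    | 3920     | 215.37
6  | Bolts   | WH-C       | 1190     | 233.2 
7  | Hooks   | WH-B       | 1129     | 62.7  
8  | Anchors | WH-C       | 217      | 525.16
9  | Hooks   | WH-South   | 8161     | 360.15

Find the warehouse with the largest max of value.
SELECT warehouse, MAX(value) as val
FROM inventory
GROUP BY warehouse
ORDER BY val DESC
LIMIT 1

Result: WH-C with max(value) = 525.16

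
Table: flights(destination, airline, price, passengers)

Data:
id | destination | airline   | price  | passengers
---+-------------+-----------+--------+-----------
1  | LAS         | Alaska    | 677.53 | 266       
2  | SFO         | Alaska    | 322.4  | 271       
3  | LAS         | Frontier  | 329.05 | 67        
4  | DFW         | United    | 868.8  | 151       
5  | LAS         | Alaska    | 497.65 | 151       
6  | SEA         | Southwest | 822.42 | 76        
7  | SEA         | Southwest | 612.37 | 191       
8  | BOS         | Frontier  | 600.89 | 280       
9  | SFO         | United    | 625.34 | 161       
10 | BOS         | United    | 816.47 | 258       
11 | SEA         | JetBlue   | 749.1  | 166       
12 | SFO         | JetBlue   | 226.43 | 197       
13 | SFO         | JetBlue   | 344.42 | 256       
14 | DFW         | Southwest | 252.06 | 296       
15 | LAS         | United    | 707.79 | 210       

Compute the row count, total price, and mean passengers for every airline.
SELECT airline,
       COUNT(*) as cnt,
       SUM(price) as total_price,
       AVG(passengers) as avg_passengers
FROM flights
GROUP BY airline

Result:
  Alaska: 3 records, 1497.58 total price, 229.33 avg passengers
  Frontier: 2 records, 929.94 total price, 173.50 avg passengers
  JetBlue: 3 records, 1319.95 total price, 206.33 avg passengers
  Southwest: 3 records, 1686.85 total price, 187.67 avg passengers
  United: 4 records, 3018.40 total price, 195.00 avg passengers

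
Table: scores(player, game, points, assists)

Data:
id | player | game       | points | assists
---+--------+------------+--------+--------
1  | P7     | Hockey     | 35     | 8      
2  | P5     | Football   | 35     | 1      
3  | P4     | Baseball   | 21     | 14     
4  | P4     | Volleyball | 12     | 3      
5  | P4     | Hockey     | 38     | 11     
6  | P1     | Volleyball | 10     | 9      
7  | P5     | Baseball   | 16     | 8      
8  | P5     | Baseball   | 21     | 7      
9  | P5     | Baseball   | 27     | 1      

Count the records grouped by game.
SELECT game, COUNT(*) as count
FROM scores
GROUP BY game

Result:
  Baseball: 4
  Football: 1
  Hockey: 2
  Volleyball: 2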